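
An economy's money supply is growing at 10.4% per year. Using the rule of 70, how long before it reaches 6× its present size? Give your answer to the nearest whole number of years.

approximately 17 years

Doubling time ≈ 70/10.4 = 6.73 years.
Reaching 6× takes log₂(6) ≈ 2.58 doublings.
2.58 × 6.73 ≈ 17 years.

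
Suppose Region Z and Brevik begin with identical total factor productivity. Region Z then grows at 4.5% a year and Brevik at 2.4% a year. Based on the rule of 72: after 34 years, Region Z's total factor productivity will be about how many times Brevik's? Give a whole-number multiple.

2 times

Region Z pulls ahead at 2.1 pp per year, so the ratio doubles every 72/2.1 ≈ 34.29 years.
In 34 years that's 0.99 doublings: 2^0.99 ≈ 2.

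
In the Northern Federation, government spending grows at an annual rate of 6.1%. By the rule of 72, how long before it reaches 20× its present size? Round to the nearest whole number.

At 6.1% it doubles every 72/6.1 ≈ 11.80 years.
20× is log₂ 20 ≈ 4.32 doublings, so ≈ 4.32 × 11.80 = 51 years.

around 51 years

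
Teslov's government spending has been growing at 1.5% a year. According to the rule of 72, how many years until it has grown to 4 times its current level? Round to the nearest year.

One doubling takes 72/1.5 = 48.00 years.
Getting to 4× needs 2 doublings: 2 × 48.00 ≈ 96 years.

around 96 years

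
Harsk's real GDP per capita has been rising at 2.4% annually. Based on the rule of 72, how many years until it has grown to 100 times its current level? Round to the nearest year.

One doubling takes 72/2.4 = 30.00 years.
Reaching 100× takes log₂(100) ≈ 6.64 doublings.
6.64 × 30.00 ≈ 199 years.

about 199 years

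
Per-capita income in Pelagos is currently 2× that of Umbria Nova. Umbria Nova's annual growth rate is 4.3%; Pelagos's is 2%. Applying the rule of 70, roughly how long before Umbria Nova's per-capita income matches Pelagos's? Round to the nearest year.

The growth-rate gap is 4.3% − 2% = 2.3 percentage points.
So the ratio between them halves every 70/2.3 ≈ 30.43 years.
A 2× gap closes after 1 halving: 1 × 30.43 ≈ 30 years.

30 years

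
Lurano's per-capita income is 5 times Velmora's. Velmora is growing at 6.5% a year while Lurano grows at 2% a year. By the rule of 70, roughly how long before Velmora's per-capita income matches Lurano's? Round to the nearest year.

36 years

The growth-rate gap is 6.5% − 2% = 4.5 percentage points.
So the ratio between them halves every 70/4.5 ≈ 15.56 years.
A 5 times gap takes log₂(5) ≈ 2.32 halvings to close: 2.32 × 15.56 ≈ 36 years.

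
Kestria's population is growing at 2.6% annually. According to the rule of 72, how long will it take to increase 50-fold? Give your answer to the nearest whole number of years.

≈ 156 years

At 2.6% it doubles every 72/2.6 ≈ 27.69 years.
50× is log₂ 50 ≈ 5.64 doublings, so ≈ 5.64 × 27.69 = 156 years.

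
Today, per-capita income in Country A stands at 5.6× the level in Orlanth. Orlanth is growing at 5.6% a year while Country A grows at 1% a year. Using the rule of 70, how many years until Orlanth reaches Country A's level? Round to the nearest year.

The growth-rate gap is 5.6% − 1% = 4.6 percentage points.
So the ratio between them halves every 70/4.6 ≈ 15.22 years.
A 5.6× gap takes log₂(5.6) ≈ 2.49 halvings to close: 2.49 × 15.22 ≈ 38 years.

≈ 38 years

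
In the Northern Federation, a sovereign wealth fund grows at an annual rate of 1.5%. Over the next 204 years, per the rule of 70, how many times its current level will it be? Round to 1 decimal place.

around 20.7 times

Doubling time ≈ 70/1.5 = 46.67 years.
204 years / 46.67 ≈ 4.37 doublings → factor 2^4.37 ≈ 20.7.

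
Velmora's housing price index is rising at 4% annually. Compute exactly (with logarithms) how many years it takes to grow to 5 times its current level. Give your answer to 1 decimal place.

t = ln(5) / ln(1 + 0.04) = 1.6094 / 0.039221 ≈ 41.03.

41.0 years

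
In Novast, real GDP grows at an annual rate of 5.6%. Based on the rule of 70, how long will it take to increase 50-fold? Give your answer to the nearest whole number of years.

approximately 71 years

At 5.6% it doubles every 70/5.6 ≈ 12.50 years.
50× is log₂ 50 ≈ 5.64 doublings, so ≈ 5.64 × 12.50 = 71 years.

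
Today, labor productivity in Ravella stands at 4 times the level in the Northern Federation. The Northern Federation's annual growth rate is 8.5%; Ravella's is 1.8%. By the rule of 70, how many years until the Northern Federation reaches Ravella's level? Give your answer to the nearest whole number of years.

roughly 21 years

the Northern Federation gains on Ravella at 8.5% − 1.8% = 6.7 points a year.
At that relative rate the gap halves every 70/6.7 ≈ 10.45 years.
A 4 times gap closes after 2 halvings: 2 × 10.45 ≈ 21 years.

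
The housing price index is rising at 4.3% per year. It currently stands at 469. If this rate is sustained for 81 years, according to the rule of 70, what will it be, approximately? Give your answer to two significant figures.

roughly 15000

It doubles every 70/4.3 ≈ 16.28 years, so 81 years is 4.98 doublings.
2^4.98 ≈ 31.56; 469 × 31.56 ≈ 15000.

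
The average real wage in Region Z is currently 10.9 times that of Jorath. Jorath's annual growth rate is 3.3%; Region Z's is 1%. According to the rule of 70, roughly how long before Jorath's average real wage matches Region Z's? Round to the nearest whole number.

Jorath gains on Region Z at 3.3% − 1% = 2.3 points a year.
At that relative rate the gap halves every 70/2.3 ≈ 30.43 years.
A 10.9 times gap takes log₂(10.9) ≈ 3.45 halvings to close: 3.45 × 30.43 ≈ 105 years.

approximately 105 years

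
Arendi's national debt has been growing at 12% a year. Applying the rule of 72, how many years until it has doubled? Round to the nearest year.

about 6 years

72/12 ≈ 6.00, so it doubles roughly every 6 years.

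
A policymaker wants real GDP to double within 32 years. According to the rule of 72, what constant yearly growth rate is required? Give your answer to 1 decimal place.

about 2.3% per year

72 / 32 ≈ 2.25, so about 2.3% per year.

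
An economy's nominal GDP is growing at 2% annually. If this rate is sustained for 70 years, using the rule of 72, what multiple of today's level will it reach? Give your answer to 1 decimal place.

Doubling time ≈ 72/2 = 36.00 years.
70 years / 36.00 ≈ 1.94 doublings → factor 2^1.94 ≈ 3.8.

3.8 times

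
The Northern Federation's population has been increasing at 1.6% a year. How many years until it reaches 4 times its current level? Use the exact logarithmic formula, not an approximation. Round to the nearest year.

87 years

t = ln(4) / ln(1 + 0.016) = 1.3863 / 0.015873 ≈ 87.34.
≈ 87 years.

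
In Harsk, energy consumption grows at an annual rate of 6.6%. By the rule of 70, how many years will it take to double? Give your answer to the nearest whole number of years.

roughly 11 years

At 6.6%, doubling takes about 70/6.6 = 10.61 years.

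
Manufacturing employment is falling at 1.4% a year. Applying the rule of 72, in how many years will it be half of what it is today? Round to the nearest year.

Halving time ≈ 72 / 1.4 = 51.43 → 51 years.

roughly 51 years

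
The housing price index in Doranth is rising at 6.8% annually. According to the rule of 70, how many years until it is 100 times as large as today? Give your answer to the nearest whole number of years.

roughly 68 years

One doubling takes 70/6.8 = 10.29 years.
100× is log₂ 100 ≈ 6.64 doublings, so ≈ 6.64 × 10.29 = 68 years.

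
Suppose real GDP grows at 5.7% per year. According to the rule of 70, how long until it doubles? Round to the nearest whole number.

Doubling time ≈ 70 / 5.7 = 12.28 years.

≈ 12 years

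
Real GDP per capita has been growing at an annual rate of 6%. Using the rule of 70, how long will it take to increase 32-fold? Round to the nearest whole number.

Doubling time ≈ 70/6 = 11.67 years.
32× is 5 doublings, so 5 × 11.67 ≈ 58 years.

≈ 58 years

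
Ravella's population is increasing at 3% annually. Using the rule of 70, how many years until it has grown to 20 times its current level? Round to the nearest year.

about 101 years

One doubling takes 70/3 = 23.33 years.
Reaching 20× takes log₂(20) ≈ 4.32 doublings.
4.32 × 23.33 ≈ 101 years.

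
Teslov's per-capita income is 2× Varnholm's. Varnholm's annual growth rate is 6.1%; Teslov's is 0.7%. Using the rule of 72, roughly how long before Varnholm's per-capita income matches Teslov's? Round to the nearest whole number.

The growth-rate gap is 6.1% − 0.7% = 5.4 percentage points.
So the ratio between them halves every 72/5.4 ≈ 13.33 years.
A 2× gap closes after 1 halving: 1 × 13.33 ≈ 13 years.

around 13 years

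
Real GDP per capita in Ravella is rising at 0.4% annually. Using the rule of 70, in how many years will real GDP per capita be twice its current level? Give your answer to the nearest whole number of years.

about 175 years

70/0.4 ≈ 175.00, so it doubles roughly every 175 years.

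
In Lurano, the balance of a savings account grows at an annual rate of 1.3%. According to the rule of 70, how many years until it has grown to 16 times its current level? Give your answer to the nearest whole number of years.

≈ 215 years

At 1.3% it doubles every 70/1.3 ≈ 53.85 years.
16 = 2^4, so 4 doublings → 215 years.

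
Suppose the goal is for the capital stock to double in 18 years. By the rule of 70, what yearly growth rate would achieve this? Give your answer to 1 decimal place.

around 3.9%

70 / 18 ≈ 3.89, so about 3.9% per year.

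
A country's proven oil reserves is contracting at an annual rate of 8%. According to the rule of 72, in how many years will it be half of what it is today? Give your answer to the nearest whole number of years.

The rule works in reverse for decay: 72/8 ≈ 9.00 years to halve.

around 9 years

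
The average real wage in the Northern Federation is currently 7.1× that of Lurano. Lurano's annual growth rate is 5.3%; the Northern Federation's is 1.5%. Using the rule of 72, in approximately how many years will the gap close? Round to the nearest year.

Lurano gains on the Northern Federation at 5.3% − 1.5% = 3.8 points a year.
At that relative rate the gap halves every 72/3.8 ≈ 18.95 years.
A 7.1× gap takes log₂(7.1) ≈ 2.83 halvings to close: 2.83 × 18.95 ≈ 54 years.

around 54 years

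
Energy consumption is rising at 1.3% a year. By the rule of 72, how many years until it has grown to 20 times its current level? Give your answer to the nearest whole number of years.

One doubling takes 72/1.3 = 55.38 years.
20× is log₂ 20 ≈ 4.32 doublings, so ≈ 4.32 × 55.38 = 239 years.

approximately 239 years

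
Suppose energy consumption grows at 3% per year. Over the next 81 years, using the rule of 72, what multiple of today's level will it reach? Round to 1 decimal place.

roughly 10.4 times

Doubling time ≈ 72/3 = 24.00 years.
81 years / 24.00 ≈ 3.38 doublings → factor 2^3.38 ≈ 10.4.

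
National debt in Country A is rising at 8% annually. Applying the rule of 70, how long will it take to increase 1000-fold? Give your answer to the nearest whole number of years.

At 8% it doubles every 70/8 ≈ 8.75 years.
1000× is log₂ 1000 ≈ 9.97 doublings, so ≈ 9.97 × 8.75 = 87 years.

approximately 87 years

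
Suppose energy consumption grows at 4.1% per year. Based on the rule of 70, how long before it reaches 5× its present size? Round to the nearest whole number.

roughly 40 years

One doubling takes 70/4.1 = 17.07 years.
Reaching 5× takes log₂(5) ≈ 2.32 doublings.
2.32 × 17.07 ≈ 40 years.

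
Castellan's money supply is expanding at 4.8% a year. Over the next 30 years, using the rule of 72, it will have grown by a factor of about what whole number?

roughly 4 times

72/4.8 ≈ 15.00 years per doubling.
30 years fits 2 doublings: 2^2 = 4.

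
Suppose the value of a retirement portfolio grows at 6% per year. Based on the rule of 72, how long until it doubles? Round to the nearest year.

12 years

Doubling time ≈ 72 / 6 = 12.00 years.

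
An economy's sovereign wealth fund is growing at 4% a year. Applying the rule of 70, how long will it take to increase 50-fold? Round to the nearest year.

roughly 99 years

At 4% it doubles every 70/4 ≈ 17.50 years.
50× is log₂ 50 ≈ 5.64 doublings, so ≈ 5.64 × 17.50 = 99 years.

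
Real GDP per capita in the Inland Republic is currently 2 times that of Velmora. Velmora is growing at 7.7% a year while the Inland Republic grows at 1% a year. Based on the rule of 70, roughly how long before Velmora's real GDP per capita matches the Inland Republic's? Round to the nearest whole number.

The growth-rate gap is 7.7% − 1% = 6.7 percentage points.
So the ratio between them halves every 70/6.7 ≈ 10.45 years.
A 2 times gap closes after 1 halving: 1 × 10.45 ≈ 10 years.

around 10 years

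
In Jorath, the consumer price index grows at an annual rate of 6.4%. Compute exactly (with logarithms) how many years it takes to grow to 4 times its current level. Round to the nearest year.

t = ln(4) / ln(1 + 0.064) = 1.3863 / 0.062035 ≈ 22.35.
≈ 22 years.

22 years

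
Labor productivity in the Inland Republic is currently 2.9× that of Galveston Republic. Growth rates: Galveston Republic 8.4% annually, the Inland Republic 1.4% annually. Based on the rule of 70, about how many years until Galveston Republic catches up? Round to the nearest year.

about 15 years

Galveston Republic gains on the Inland Republic at 8.4% − 1.4% = 7 points a year.
At that relative rate the gap halves every 70/7 ≈ 10.00 years.
A 2.9× gap takes log₂(2.9) ≈ 1.54 halvings to close: 1.54 × 10.00 ≈ 15 years.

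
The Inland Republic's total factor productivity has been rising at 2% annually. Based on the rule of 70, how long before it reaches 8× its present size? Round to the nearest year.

At 2% it doubles every 70/2 ≈ 35.00 years.
8× is 3 doublings, so 3 × 35.00 ≈ 105 years.

approximately 105 years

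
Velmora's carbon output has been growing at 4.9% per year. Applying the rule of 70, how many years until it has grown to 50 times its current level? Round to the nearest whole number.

Doubling time ≈ 70/4.9 = 14.29 years.
Reaching 50× takes log₂(50) ≈ 5.64 doublings.
5.64 × 14.29 ≈ 81 years.

about 81 years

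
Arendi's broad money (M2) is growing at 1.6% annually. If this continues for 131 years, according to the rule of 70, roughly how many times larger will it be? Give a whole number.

roughly 8 times

70/1.6 ≈ 43.75 years per doubling.
131 years fits 3 doublings: 2^3 = 8.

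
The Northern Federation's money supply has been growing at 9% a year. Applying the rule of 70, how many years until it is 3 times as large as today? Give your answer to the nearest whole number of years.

around 12 years

One doubling takes 70/9 = 7.78 years.
Reaching 3× takes log₂(3) ≈ 1.58 doublings.
1.58 × 7.78 ≈ 12 years.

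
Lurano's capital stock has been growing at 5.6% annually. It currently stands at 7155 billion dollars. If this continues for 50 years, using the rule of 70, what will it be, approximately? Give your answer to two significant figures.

It doubles every 70/5.6 ≈ 12.50 years, so 50 years is 4.00 doublings.
2^4.00 ≈ 16.00; 7155 × 16.00 ≈ 110000 billion dollars.

roughly 110000 billion dollars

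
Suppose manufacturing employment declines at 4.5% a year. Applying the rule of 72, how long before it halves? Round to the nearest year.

The rule works in reverse for decay: 72/4.5 ≈ 16.00 years to halve.

about 16 years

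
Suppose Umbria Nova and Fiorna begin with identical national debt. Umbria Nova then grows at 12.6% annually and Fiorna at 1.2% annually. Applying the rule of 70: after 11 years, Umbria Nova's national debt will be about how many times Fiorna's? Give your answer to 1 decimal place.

Rate gap = 12.6% − 1.2% = 11.4 points.
The ratio doubles every 70/11.4 ≈ 6.14 years.
11/6.14 ≈ 1.79 doublings → ratio ≈ 2^1.79 ≈ 3.5.

3.5 times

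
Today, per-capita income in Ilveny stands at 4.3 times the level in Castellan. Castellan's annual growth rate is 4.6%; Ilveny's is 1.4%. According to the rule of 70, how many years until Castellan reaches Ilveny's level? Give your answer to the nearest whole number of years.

The growth-rate gap is 4.6% − 1.4% = 3.2 percentage points.
So the ratio between them halves every 70/3.2 ≈ 21.88 years.
A 4.3 times gap takes log₂(4.3) ≈ 2.10 halvings to close: 2.10 × 21.88 ≈ 46 years.

around 46 years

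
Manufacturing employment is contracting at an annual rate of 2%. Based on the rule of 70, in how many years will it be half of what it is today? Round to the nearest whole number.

Falling at 2%, it halves about every 70/2 = 35.00 years.

35 years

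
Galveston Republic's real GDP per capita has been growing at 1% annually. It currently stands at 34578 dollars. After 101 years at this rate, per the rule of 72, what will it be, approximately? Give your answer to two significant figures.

It doubles every 72/1 ≈ 72.00 years, so 101 years is 1.40 doublings.
2^1.40 ≈ 2.64; 34578 × 2.64 ≈ 91000 dollars.

about 91000 dollars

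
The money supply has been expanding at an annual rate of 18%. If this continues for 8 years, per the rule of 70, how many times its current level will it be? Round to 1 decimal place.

4.2 times

Doubles every ≈ 3.89 years (70/18).
8 years is 2.06 doublings; 2^2.06 ≈ 4.2×.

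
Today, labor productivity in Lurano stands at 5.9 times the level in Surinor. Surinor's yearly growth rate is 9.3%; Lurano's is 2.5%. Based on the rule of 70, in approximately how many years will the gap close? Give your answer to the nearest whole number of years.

The growth-rate gap is 9.3% − 2.5% = 6.8 percentage points.
So the ratio between them halves every 70/6.8 ≈ 10.29 years.
A 5.9 times gap takes log₂(5.9) ≈ 2.56 halvings to close: 2.56 × 10.29 ≈ 26 years.

about 26 years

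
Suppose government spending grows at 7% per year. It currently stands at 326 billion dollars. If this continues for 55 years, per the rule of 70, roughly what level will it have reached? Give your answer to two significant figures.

15000 billion dollars

It doubles every 70/7 ≈ 10.00 years, so 55 years is 5.50 doublings.
2^5.50 ≈ 45.25; 326 × 45.25 ≈ 15000 billion dollars.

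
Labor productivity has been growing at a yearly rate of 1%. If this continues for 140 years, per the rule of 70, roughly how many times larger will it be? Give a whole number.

70/1 ≈ 70.00 years per doubling.
140 years fits 2 doublings: 2^2 = 4.

4 times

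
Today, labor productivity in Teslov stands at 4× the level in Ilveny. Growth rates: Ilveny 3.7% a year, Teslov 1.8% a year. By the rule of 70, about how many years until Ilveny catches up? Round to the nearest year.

What matters is the difference: 1.9 pp.
Rule of 70 on the gap: the ratio halves every 70/1.9 ≈ 36.84 years.
A 4× gap closes after 2 halvings: 2 × 36.84 ≈ 74 years.

approximately 74 years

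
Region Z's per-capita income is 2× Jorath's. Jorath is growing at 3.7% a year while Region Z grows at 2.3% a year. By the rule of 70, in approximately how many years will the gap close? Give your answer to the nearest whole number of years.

about 50 years

The growth-rate gap is 3.7% − 2.3% = 1.4 percentage points.
So the ratio between them halves every 70/1.4 ≈ 50.00 years.
A 2× gap closes after 1 halving: 1 × 50.00 ≈ 50 years.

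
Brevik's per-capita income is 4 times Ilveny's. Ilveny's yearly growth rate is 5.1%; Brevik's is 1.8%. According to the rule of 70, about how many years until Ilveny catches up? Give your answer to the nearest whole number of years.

Ilveny gains on Brevik at 5.1% − 1.8% = 3.3 points a year.
At that relative rate the gap halves every 70/3.3 ≈ 21.21 years.
A 4 times gap closes after 2 halvings: 2 × 21.21 ≈ 42 years.

roughly 42 years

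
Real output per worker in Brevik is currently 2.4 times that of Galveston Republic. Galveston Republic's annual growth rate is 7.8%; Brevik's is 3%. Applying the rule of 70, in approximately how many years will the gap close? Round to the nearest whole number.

≈ 18 years

What matters is the difference: 4.8 pp.
Rule of 70 on the gap: the ratio halves every 70/4.8 ≈ 14.58 years.
A 2.4 times gap takes log₂(2.4) ≈ 1.26 halvings to close: 1.26 × 14.58 ≈ 18 years.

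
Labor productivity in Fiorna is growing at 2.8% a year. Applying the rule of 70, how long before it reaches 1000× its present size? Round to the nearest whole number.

One doubling takes 70/2.8 = 25.00 years.
1000× is log₂ 1000 ≈ 9.97 doublings, so ≈ 9.97 × 25.00 = 249 years.

roughly 249 years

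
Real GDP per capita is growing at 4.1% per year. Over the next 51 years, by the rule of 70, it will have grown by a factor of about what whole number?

≈ 8 times

At 4.1% one doubling takes ≈ 17.07 years; 51 years is 3 of them, so ×8.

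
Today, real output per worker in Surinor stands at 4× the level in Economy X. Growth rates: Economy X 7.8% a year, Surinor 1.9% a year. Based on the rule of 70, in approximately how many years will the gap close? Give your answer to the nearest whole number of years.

Economy X gains on Surinor at 7.8% − 1.9% = 5.9 points a year.
At that relative rate the gap halves every 70/5.9 ≈ 11.86 years.
A 4× gap closes after 2 halvings: 2 × 11.86 ≈ 24 years.

about 24 years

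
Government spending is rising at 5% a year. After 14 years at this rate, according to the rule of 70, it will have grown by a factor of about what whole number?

Doubling time ≈ 70/5 = 14.00 years.
14/14.00 ≈ 1 doubling, so about 2^1 = 2×.

around 2 times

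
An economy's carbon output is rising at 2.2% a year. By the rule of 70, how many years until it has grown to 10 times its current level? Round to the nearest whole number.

Doubling time ≈ 70/2.2 = 31.82 years.
Reaching 10× takes log₂(10) ≈ 3.32 doublings.
3.32 × 31.82 ≈ 106 years.

approximately 106 years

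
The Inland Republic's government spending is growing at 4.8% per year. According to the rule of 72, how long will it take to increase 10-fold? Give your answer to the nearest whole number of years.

One doubling takes 72/4.8 = 15.00 years.
10× is log₂ 10 ≈ 3.32 doublings, so ≈ 3.32 × 15.00 = 50 years.

approximately 50 years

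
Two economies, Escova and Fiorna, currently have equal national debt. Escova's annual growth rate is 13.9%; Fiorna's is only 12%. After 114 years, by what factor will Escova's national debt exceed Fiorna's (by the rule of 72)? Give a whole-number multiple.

about 8 times

Rate gap = 13.9% − 12% = 1.9 points.
The ratio doubles every 72/1.9 ≈ 37.89 years.
114/37.89 ≈ 3.01 doublings → ratio ≈ 2^3.01 ≈ 8.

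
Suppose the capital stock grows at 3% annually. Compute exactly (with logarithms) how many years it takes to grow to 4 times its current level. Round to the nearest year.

t = ln(4) / ln(1 + 0.03) = 1.3863 / 0.029559 ≈ 46.90.
≈ 47 years.

47 years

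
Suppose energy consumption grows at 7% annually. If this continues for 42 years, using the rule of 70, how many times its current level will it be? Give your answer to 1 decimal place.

Doubling time ≈ 70/7 = 10.00 years.
42 years / 10.00 ≈ 4.20 doublings → factor 2^4.20 ≈ 18.4.

around 18.4 times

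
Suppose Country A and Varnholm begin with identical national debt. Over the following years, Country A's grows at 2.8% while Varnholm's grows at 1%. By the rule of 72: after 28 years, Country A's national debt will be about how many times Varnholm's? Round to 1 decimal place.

Rate gap = 2.8% − 1% = 1.8 points.
The ratio doubles every 72/1.8 ≈ 40.00 years.
28/40.00 ≈ 0.70 doublings → ratio ≈ 2^0.70 ≈ 1.6.

around 1.6 times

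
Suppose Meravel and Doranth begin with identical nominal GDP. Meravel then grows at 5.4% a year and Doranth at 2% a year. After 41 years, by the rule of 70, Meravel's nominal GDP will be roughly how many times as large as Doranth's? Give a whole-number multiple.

around 4 times

Meravel pulls ahead at 3.4 pp per year, so the ratio doubles every 70/3.4 ≈ 20.59 years.
In 41 years that's 1.99 doublings: 2^1.99 ≈ 4.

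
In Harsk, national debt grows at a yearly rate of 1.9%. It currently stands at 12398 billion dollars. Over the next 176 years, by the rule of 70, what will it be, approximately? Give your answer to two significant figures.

approximately 340000 billion dollars

Doubling time ≈ 70/1.9 = 36.84 years.
176 years is 176/36.84 ≈ 4.78 doublings, a factor of 2^4.78 ≈ 27.47.
12398 × 27.47 ≈ 340000 billion dollars.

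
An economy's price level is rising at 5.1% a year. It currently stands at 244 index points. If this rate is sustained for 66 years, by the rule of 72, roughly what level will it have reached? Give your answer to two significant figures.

It doubles every 72/5.1 ≈ 14.12 years, so 66 years is 4.67 doublings.
2^4.67 ≈ 25.46; 244 × 25.46 ≈ 6200 index points.

6200 index points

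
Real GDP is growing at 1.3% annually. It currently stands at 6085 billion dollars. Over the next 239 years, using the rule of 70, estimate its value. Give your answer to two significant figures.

≈ 130000 billion dollars

It doubles every 70/1.3 ≈ 53.85 years, so 239 years is 4.44 doublings.
2^4.44 ≈ 21.71; 6085 × 21.71 ≈ 130000 billion dollars.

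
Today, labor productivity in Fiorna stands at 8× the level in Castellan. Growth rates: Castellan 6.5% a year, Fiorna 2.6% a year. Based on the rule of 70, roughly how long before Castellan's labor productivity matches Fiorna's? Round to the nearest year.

What matters is the difference: 3.9 pp.
Rule of 70 on the gap: the ratio halves every 70/3.9 ≈ 17.95 years.
An 8× gap closes after 3 halvings: 3 × 17.95 ≈ 54 years.

54 years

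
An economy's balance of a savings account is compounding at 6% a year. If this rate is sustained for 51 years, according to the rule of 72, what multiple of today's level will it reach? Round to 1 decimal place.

roughly 19.0 times

Doubles every ≈ 12.00 years (72/6).
51 years is 4.25 doublings; 2^4.25 ≈ 19.0×.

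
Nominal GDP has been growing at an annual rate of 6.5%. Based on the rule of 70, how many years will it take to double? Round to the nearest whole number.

roughly 11 years

70/6.5 ≈ 10.77, so it doubles roughly every 11 years.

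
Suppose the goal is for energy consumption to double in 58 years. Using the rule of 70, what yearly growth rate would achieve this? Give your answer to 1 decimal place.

70 / 58 ≈ 1.21, so about 1.2% per year.

approximately 1.2%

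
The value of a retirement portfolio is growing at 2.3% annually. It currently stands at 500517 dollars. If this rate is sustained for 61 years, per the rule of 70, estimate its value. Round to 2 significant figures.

≈ 2000000 dollars

It doubles every 70/2.3 ≈ 30.43 years, so 61 years is 2.00 doublings.
2^2.00 ≈ 4.00; 500517 × 4.00 ≈ 2000000 dollars.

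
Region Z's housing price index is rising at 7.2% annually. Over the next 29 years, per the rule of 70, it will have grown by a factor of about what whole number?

≈ 8 times

70/7.2 ≈ 9.72 years per doubling.
29 years fits 3 doublings: 2^3 = 8.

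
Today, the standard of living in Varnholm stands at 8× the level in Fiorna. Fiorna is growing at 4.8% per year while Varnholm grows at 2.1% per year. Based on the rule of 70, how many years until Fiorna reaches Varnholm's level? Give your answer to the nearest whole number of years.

What matters is the difference: 2.7 pp.
Rule of 70 on the gap: the ratio halves every 70/2.7 ≈ 25.93 years.
An 8× gap closes after 3 halvings: 3 × 25.93 ≈ 78 years.

roughly 78 years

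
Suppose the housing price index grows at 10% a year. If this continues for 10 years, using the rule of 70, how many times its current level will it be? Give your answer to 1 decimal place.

Doubles every ≈ 7.00 years (70/10).
10 years is 1.43 doublings; 2^1.43 ≈ 2.7×.

≈ 2.7 times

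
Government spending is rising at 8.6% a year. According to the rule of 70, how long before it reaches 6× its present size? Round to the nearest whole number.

One doubling takes 70/8.6 = 8.14 years.
Reaching 6× takes log₂(6) ≈ 2.58 doublings.
2.58 × 8.14 ≈ 21 years.

≈ 21 years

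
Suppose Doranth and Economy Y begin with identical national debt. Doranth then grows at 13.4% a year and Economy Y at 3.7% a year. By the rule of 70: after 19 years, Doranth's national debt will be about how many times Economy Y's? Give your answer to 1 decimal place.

≈ 6.2 times

Doranth pulls ahead at 9.7 pp per year, so the ratio doubles every 70/9.7 ≈ 7.22 years.
In 19 years that's 2.63 doublings: 2^2.63 ≈ 6.2.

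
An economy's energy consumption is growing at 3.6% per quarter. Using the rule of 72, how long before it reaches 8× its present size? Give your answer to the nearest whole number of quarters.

At 3.6% it doubles every 72/3.6 ≈ 20.00 quarters.
Getting to 8× needs 3 doublings: 3 × 20.00 ≈ 60 quarters.

around 60 quarters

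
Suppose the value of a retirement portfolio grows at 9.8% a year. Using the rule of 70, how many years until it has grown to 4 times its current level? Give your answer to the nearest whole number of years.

about 14 years

At 9.8% it doubles every 70/9.8 ≈ 7.14 years.
Getting to 4× needs 2 doublings: 2 × 7.14 ≈ 14 years.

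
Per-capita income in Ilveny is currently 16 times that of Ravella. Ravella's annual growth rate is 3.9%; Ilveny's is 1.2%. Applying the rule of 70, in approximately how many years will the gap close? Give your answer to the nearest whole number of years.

What matters is the difference: 2.7 pp.
Rule of 70 on the gap: the ratio halves every 70/2.7 ≈ 25.93 years.
A 16 times gap closes after 4 halvings: 4 × 25.93 ≈ 104 years.

104 years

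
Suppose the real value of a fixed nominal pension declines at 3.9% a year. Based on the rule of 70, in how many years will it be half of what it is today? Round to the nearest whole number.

Falling at 3.9%, it halves about every 70/3.9 = 17.95 years.

roughly 18 years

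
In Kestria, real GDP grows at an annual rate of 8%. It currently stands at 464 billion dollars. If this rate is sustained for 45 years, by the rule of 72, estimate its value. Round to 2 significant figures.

It doubles every 72/8 ≈ 9.00 years, so 45 years is 5.00 doublings.
2^5.00 ≈ 32.00; 464 × 32.00 ≈ 15000 billion dollars.

15000 billion dollars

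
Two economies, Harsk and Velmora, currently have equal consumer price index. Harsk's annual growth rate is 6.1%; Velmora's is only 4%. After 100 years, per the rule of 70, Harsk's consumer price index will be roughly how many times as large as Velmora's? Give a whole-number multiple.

around 8 times

Only the 2.1-point difference matters.
70/2.1 ≈ 33.33 years per doubling of the ratio; 100 years gives 3.00 doublings, so ≈ 8×.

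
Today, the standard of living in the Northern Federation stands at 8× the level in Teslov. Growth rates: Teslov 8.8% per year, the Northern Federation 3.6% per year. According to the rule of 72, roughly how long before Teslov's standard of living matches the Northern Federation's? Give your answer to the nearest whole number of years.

What matters is the difference: 5.2 pp.
Rule of 72 on the gap: the ratio halves every 72/5.2 ≈ 13.85 years.
An 8× gap closes after 3 halvings: 3 × 13.85 ≈ 42 years.

42 years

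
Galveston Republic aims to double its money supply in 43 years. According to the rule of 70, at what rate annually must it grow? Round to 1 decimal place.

approximately 1.6% annually

70 / 43 ≈ 1.63, so about 1.6% annually.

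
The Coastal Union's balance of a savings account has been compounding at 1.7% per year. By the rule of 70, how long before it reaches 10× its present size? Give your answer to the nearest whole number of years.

≈ 137 years

One doubling takes 70/1.7 = 41.18 years.
10× is log₂ 10 ≈ 3.32 doublings, so ≈ 3.32 × 41.18 = 137 years.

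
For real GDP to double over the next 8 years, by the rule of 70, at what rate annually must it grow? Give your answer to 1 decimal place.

roughly 8.8%

70 / 8 ≈ 8.75, so about 8.8% annually.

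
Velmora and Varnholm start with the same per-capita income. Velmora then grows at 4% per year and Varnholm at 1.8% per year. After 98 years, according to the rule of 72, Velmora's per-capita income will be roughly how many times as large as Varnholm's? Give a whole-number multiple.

approximately 8 times

Velmora pulls ahead at 2.2 pp per year, so the ratio doubles every 72/2.2 ≈ 32.73 years.
In 98 years that's 2.99 doublings: 2^2.99 ≈ 8.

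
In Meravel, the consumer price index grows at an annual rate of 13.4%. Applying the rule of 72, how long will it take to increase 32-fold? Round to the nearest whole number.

One doubling takes 72/13.4 = 5.37 years.
32 = 2^5, so 5 doublings → 27 years.

27 years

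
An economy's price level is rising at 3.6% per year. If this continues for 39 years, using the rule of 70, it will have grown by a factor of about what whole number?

Doubling time ≈ 70/3.6 = 19.44 years.
39/19.44 ≈ 2 doublings, so about 2^2 = 4×.

roughly 4 times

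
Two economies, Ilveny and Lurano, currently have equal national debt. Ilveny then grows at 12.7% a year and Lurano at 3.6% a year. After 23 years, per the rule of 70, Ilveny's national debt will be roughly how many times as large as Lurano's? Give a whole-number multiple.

Only the 9.1-point difference matters.
70/9.1 ≈ 7.69 years per doubling of the ratio; 23 years gives 2.99 doublings, so ≈ 8×.

roughly 8 times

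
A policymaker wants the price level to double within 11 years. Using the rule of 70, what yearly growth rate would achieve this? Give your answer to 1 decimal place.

70 / 11 ≈ 6.36, so about 6.4% per year.

about 6.4%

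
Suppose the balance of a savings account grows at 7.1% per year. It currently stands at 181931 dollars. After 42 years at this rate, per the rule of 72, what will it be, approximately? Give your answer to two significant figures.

Doubling time ≈ 72/7.1 = 10.14 years.
42 years is 42/10.14 ≈ 4.14 doublings, a factor of 2^4.14 ≈ 17.63.
181931 × 17.63 ≈ 3200000 dollars.

about 3200000 dollars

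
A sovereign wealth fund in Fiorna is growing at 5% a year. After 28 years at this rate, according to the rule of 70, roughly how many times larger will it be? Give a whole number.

At 5% one doubling takes ≈ 14.00 years; 28 years is 2 of them, so ×4.

approximately 4 times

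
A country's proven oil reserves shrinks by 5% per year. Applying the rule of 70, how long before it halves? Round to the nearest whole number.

Falling at 5%, it halves about every 70/5 = 14.00 years.

about 14 years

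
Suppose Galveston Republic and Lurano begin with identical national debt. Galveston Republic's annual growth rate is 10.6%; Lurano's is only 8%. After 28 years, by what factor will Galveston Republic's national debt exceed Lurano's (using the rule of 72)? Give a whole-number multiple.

roughly 2 times

Rate gap = 10.6% − 8% = 2.6 points.
The ratio doubles every 72/2.6 ≈ 27.69 years.
28/27.69 ≈ 1.01 doublings → ratio ≈ 2^1.01 ≈ 2.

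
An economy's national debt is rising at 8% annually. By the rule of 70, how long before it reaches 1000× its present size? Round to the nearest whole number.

One doubling takes 70/8 = 8.75 years.
1000× is log₂ 1000 ≈ 9.97 doublings, so ≈ 9.97 × 8.75 = 87 years.

≈ 87 years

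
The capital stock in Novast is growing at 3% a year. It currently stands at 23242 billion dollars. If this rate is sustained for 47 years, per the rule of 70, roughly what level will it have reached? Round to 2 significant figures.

Doubling time ≈ 70/3 = 23.33 years.
47 years is 47/23.33 ≈ 2.01 doublings, a factor of 2^2.01 ≈ 4.03.
23242 × 4.03 ≈ 94000 billion dollars.

roughly 94000 billion dollars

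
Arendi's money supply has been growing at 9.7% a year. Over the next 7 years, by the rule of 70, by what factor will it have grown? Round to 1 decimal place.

2.0 times

Doubling time ≈ 70/9.7 = 7.22 years.
7 years / 7.22 ≈ 0.97 doublings → factor 2^0.97 ≈ 2.0.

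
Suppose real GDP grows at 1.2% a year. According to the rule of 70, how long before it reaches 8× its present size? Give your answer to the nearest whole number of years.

roughly 175 years

At 1.2% it doubles every 70/1.2 ≈ 58.33 years.
8 = 2^3, so 3 doublings → 175 years.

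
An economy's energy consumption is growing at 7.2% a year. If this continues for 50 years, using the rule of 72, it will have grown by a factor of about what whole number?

Doubling time ≈ 72/7.2 = 10.00 years.
50/10.00 ≈ 5 doublings, so about 2^5 = 32×.

32 times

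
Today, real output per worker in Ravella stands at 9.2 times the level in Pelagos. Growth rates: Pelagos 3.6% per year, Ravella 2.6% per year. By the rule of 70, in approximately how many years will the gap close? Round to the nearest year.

What matters is the difference: 1 pp.
Rule of 70 on the gap: the ratio halves every 70/1 ≈ 70.00 years.
A 9.2 times gap takes log₂(9.2) ≈ 3.20 halvings to close: 3.20 × 70.00 ≈ 224 years.

224 years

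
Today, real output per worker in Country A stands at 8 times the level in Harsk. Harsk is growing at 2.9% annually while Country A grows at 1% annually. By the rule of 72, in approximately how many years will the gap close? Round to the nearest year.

Harsk gains on Country A at 2.9% − 1% = 1.9 points a year.
At that relative rate the gap halves every 72/1.9 ≈ 37.89 years.
An 8 times gap closes after 3 halvings: 3 × 37.89 ≈ 114 years.

114 years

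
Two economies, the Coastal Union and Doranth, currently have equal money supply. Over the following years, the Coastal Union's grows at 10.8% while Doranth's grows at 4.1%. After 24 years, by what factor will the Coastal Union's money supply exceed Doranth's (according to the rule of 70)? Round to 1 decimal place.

Rate gap = 10.8% − 4.1% = 6.7 points.
The ratio doubles every 70/6.7 ≈ 10.45 years.
24/10.45 ≈ 2.30 doublings → ratio ≈ 2^2.30 ≈ 4.9.

around 4.9 times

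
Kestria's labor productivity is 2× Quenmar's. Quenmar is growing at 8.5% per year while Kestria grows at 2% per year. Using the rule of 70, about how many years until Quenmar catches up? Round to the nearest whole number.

≈ 11 years

What matters is the difference: 6.5 pp.
Rule of 70 on the gap: the ratio halves every 70/6.5 ≈ 10.77 years.
A 2× gap closes after 1 halving: 1 × 10.77 ≈ 11 years.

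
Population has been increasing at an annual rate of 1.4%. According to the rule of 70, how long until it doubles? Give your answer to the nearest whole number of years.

70/1.4 ≈ 50.00, so it doubles roughly every 50 years.

roughly 50 years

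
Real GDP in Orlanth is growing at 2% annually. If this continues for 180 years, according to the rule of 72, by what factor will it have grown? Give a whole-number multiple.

72/2 ≈ 36.00 years per doubling.
180 years fits 5 doublings: 2^5 = 32.

≈ 32 times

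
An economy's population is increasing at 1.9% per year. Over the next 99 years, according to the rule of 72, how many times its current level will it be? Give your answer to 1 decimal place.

≈ 6.1 times

Doubling time ≈ 72/1.9 = 37.89 years.
99 years / 37.89 ≈ 2.61 doublings → factor 2^2.61 ≈ 6.1.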